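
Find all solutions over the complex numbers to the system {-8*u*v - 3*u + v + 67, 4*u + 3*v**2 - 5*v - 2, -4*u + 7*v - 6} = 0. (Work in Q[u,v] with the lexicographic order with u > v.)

{(-5, -2)}

Compute a lex Gröbner basis by Buchberger's algorithm.
f_1 = -8*u*v - 3*u + v + 67, LT = u*v.
f_2 = 4*u + 3*v**2 - 5*v - 2, LT = u.
f_3 = -4*u + 7*v - 6, LT = u.

S(f_1,f_2): lcm = u*v. S = 3/8*u - 3/4*v**3 + 5/4*v**2 + 3/8*v - 67/8.
  leading term u: subtract (3/32)·f_2 from 3/8*u - 3/4*v**3 + 5/4*v**2 + 3/8*v - 67/8 → -3/4*v**3 + 31/32*v**2 + 27/32*v - 131/16
  leading term v**3: no divisor's leading term divides it; move -3/4*v**3 to the remainder.
  leading term v**2: no divisor's leading term divides it; move 31/32*v**2 to the remainder.
  leading term v: no divisor's leading term divides it; move 27/32*v to the remainder.
  leading term 1: no divisor's leading term divides it; move -131/16 to the remainder.
  remainder -3/4*v**3 + 31/32*v**2 + 27/32*v - 131/16 ≠ 0; add h_4 = -3/4*v**3 + 31/32*v**2 + 27/32*v - 131/16 to the basis.

S(f_1,f_3): lcm = u*v. S = 3/8*u + 7/4*v**2 - 13/8*v - 67/8.
  leading term u: subtract (3/32)·f_2 from 3/8*u + 7/4*v**2 - 13/8*v - 67/8 → 47/32*v**2 - 37/32*v - 131/16
  leading term v**2: no divisor's leading term divides it; move 47/32*v**2 to the remainder.
  leading term v: no divisor's leading term divides it; move -37/32*v to the remainder.
  leading term 1: no divisor's leading term divides it; move -131/16 to the remainder.
  remainder 47/32*v**2 - 37/32*v - 131/16 ≠ 0; add h_5 = 47/32*v**2 - 37/32*v - 131/16 to the basis.

S(f_2,f_3): lcm = u. S = 3/4*v**2 + 1/2*v - 2.
  leading term v**2: subtract (24/47)·h_5 from 3/4*v**2 + 1/2*v - 2 → 205/188*v + 205/94
  leading term v: no divisor's leading term divides it; move 205/188*v to the remainder.
  leading term 1: no divisor's leading term divides it; move 205/94 to the remainder.
  remainder 205/188*v + 205/94 ≠ 0; add h_6 = 205/188*v + 205/94 to the basis.

S(f_1,h_4): lcm = u*v**3. S = 5/3*u*v**2 + 9/8*u*v - 131/12*u - 1/8*v**3 - 67/8*v**2.
  leading term u*v**2: subtract (-5/24*v)·f_1 from 5/3*u*v**2 + 9/8*u*v - 131/12*u - 1/8*v**3 - 67/8*v**2 → 1/2*u*v - 131/12*u - 1/8*v**3 - 49/6*v**2 + 335/24*v
  leading term u*v: subtract (-1/16)·f_1 from 1/2*u*v - 131/12*u - 1/8*v**3 - 49/6*v**2 + 335/24*v → -533/48*u - 1/8*v**3 - 49/6*v**2 + 673/48*v + 67/16
  leading term u: subtract (-533/192)·f_2 from -533/48*u - 1/8*v**3 - 49/6*v**2 + 673/48*v + 67/16 → -1/8*v**3 + 31/192*v**2 + 9/64*v - 131/96
  leading term v**3: subtract (1/6)·h_4 from -1/8*v**3 + 31/192*v**2 + 9/64*v - 131/96 → 0
  remainder 0.

S(f_2,h_4): leading monomials are coprime, so the S-polynomial reduces to 0 (Buchberger's first criterion).
S(f_3,h_4): leading monomials are coprime, so the S-polynomial reduces to 0 (Buchberger's first criterion).
S(f_1,h_5): lcm = u*v**2. S = 437/376*u*v + 262/47*u - 1/8*v**2 - 67/8*v.
  leading term u*v: subtract (-437/3008)·f_1 from 437/376*u*v + 262/47*u - 1/8*v**2 - 67/8*v → 15457/3008*u - 1/8*v**2 - 24755/3008*v + 29279/3008
  leading term u: subtract (15457/12032)·f_2 from 15457/3008*u - 1/8*v**2 - 24755/3008*v + 29279/3008 → -47875/12032*v**2 - 21735/12032*v + 74015/6016
  leading term v**2: subtract (-47875/17672)·h_5 from -47875/12032*v**2 - 21735/12032*v + 74015/6016 → -349115/70688*v - 349115/35344
  leading term v: subtract (-1703/376)·h_6 from -349115/70688*v - 349115/35344 → 0
  remainder 0.

S(f_2,h_5): leading monomials are coprime, so the S-polynomial reduces to 0 (Buchberger's first criterion).
S(f_3,h_5): leading monomials are coprime, so the S-polynomial reduces to 0 (Buchberger's first criterion).
S(h_4,h_5): lcm = v**3. S = -569/1128*v**2 + 1673/376*v + 131/12.
  leading term v**2: subtract (-2276/6627)·h_5 from -569/1128*v**2 + 1673/376*v + 131/12 → 26855/6627*v + 53710/6627
  leading term v: subtract (524/141)·h_6 from 26855/6627*v + 53710/6627 → 0
  remainder 0.

S(f_1,h_6): lcm = u*v. S = -13/8*u - 1/8*v - 67/8.
  leading term u: subtract (-13/32)·f_2 from -13/8*u - 1/8*v - 67/8 → 39/32*v**2 - 69/32*v - 147/16
  leading term v**2: subtract (39/47)·h_5 from 39/32*v**2 - 69/32*v - 147/16 → -225/188*v - 225/94
  leading term v: subtract (-45/41)·h_6 from -225/188*v - 225/94 → 0
  remainder 0.

S(f_2,h_6): leading monomials are coprime, so the S-polynomial reduces to 0 (Buchberger's first criterion).
S(f_3,h_6): leading monomials are coprime, so the S-polynomial reduces to 0 (Buchberger's first criterion).
S(h_4,h_6): lcm = v**3. S = -79/24*v**2 - 9/8*v + 131/12.
  leading term v**2: subtract (-316/141)·h_5 from -79/24*v**2 - 9/8*v + 131/12 → -524/141*v - 1048/141
  leading term v: subtract (-2096/615)·h_6 from -524/141*v - 1048/141 → 0
  remainder 0.

S(h_5,h_6): lcm = v**2. S = -131/47*v - 262/47.
  leading term v: subtract (-524/205)·h_6 from -131/47*v - 262/47 → 0
  remainder 0.

Every S-polynomial of the final basis reduces to 0, so we have a Gröbner basis.
Inter-reduce: drop elements whose leading term is divisible by another's, tail-reduce, and make monic.
Reduced Gröbner basis: {u + 5, v + 2}.

Elimination: the polynomial v + 2 lies in the elimination ideal for v, so v ∈ {-2}. For each such v, the remaining basis elements (now univariate) give the rest of the solution.
  v = -2: the earlier basis element becomes u + 5 = 0, giving u = -5 — point (-5, -2).
Each listed point satisfies every original equation (direct substitution).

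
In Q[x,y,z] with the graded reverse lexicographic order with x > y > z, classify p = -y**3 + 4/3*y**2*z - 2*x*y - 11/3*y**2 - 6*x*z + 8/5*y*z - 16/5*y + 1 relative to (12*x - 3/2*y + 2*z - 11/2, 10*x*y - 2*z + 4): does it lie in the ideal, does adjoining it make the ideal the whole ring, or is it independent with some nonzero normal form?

-y**3 + 4/3*y**2*z - 2*x*y - 11/3*y**2 - 6*x*z + 8/5*y*z - 16/5*y + 1 is independent of I; its normal form modulo I is -3/4*y*z + z**2 - 63/20*z + 9/5.

First compute the reduced Gröbner basis of I by Buchberger's algorithm.
f_1 = 12*x - 3/2*y + 2*z - 11/2, LT = x.
f_2 = 10*x*y - 2*z + 4, LT = x*y.

S(f_1,f_2): lcm = x*y. S = -1/8*y**2 + 1/6*y*z - 11/24*y + 1/5*z - 2/5.
  reduce S modulo (f_1, f_2):
  remainder -1/8*y**2 + 1/6*y*z - 11/24*y + 1/5*z - 2/5 ≠ 0; add h_3 = -1/8*y**2 + 1/6*y*z - 11/24*y + 1/5*z - 2/5 to the basis.

The other S-polynomials (S(f_1,h_3), S(f_2,h_3)) all reduce to 0 modulo the current basis, so we have a Gröbner basis.
Inter-reduce: drop elements whose leading term is divisible by another's, tail-reduce, and make monic.
Reduced Gröbner basis: {y**2 - 4/3*y*z + 11/3*y - 8/5*z + 16/5, x - 1/8*y + 1/6*z - 11/24}.
Label its elements g_1 = y**2 - 4/3*y*z + 11/3*y - 8/5*z + 16/5, g_2 = x - 1/8*y + 1/6*z - 11/24.

Reduce p = -y**3 + 4/3*y**2*z - 2*x*y - 11/3*y**2 - 6*x*z + 8/5*y*z - 16/5*y + 1 modulo G:
  leading term y**3: subtract (-y)·g_1 from -y**3 + 4/3*y**2*z - 2*x*y - 11/3*y**2 - 6*x*z + 8/5*y*z - 16/5*y + 1 → -2*x*y - 6*x*z + 1
  leading term x*y: subtract (-2*y)·g_2 from -2*x*y - 6*x*z + 1 → -1/4*y**2 - 6*x*z + 1/3*y*z - 11/12*y + 1
  leading term y**2: subtract (-1/4)·g_1 from -1/4*y**2 - 6*x*z + 1/3*y*z - 11/12*y + 1 → -6*x*z - 2/5*z + 9/5
  leading term x*z: subtract (-6*z)·g_2 from -6*x*z - 2/5*z + 9/5 → -3/4*y*z + z**2 - 63/20*z + 9/5
  leading term y*z: no divisor's leading term divides it; move -3/4*y*z to the remainder.
  leading term z**2: no divisor's leading term divides it; move z**2 to the remainder.
  leading term z: no divisor's leading term divides it; move -63/20*z to the remainder.
  leading term 1: no divisor's leading term divides it; move 9/5 to the remainder.
  normal form = -3/4*y*z + z**2 - 63/20*z + 9/5.
The normal form is nonzero, so p ∉ I. Since p minus its normal form lies in I, I + (p) = I + (r) where r = -3/4*y*z + z**2 - 63/20*z + 9/5; decide whether this ideal is the whole ring.
Run Buchberger on G together with r (pairs among the g_i already reduce to 0 since G is a Gröbner basis):
g_1 = y**2 - 4/3*y*z + 11/3*y - 8/5*z + 16/5, LT = y**2.
g_2 = x - 1/8*y + 1/6*z - 11/24, LT = x.
r = -3/4*y*z + z**2 - 63/20*z + 9/5, LT = y*z.

S(g_1,r): lcm = y**2*z. S = -8/15*y*z - 8/5*z**2 + 12/5*y + 16/5*z.
  reduce S modulo (g_1, g_2, r):
  remainder -104/45*z**2 + 12/5*y + 136/25*z - 32/25 ≠ 0; add m_4 = -104/45*z**2 + 12/5*y + 136/25*z - 32/25 to the basis.

The other S-polynomials (S(g_1,g_2), S(g_2,r), S(g_1,m_4), S(g_2,m_4), S(r,m_4)) all reduce to 0 modulo the current basis, so we have a Gröbner basis.
Inter-reduce: drop elements whose leading term is divisible by another's, tail-reduce, and make monic.
Reduced Gröbner basis: {y**2 + 71/39*y - 12/65*z + 64/65, y*z - 18/13*y + 69/65*z - 108/65, z**2 - 27/26*y - 153/65*z + 36/65, x - 1/8*y + 1/6*z - 11/24}.
The reduced Gröbner basis of I + (p) is {y**2 + 71/39*y - 12/65*z + 64/65, y*z - 18/13*y + 69/65*z - 108/65, z**2 - 27/26*y - 153/65*z + 36/65, x - 1/8*y + 1/6*z - 11/24} ≠ {1}, a proper ideal, so the enlarged system stays consistent: p is independent of I, with normal form -3/4*y*z + z**2 - 63/20*z + 9/5.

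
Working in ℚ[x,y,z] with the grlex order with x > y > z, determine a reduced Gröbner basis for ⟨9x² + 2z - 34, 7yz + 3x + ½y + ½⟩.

G = {x² + 2/9z - 34/9, yz + 3/7x + 1/14y + 1/14}

f_1 = 9x² + 2z - 34, LT = x².
f_2 = 7yz + 3x + ½y + ½, LT = yz.

The S-polynomials (S(f_1,f_2)) all reduce to 0 modulo the current basis, so we have a Gröbner basis.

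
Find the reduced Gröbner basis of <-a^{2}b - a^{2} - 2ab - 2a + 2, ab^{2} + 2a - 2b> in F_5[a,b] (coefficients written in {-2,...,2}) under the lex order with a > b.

f_1 = -a^{2}b - a^{2} - 2ab - 2a + 2, LT = a^{2}b.
f_2 = ab^{2} + 2a - 2b, LT = ab^{2}.

S(f_1,f_2): lcm = a^{2}b^{2}. S = a^{2}b - 2a^{2} + 2ab^{2} - ab - 2b.
  leading term a^{2}b: subtract (-1)·f_1 from a^{2}b - 2a^{2} + 2ab^{2} - ab - 2b → 2a^{2} + 2ab^{2} + 2ab - 2a - 2b + 2
  leading term a^{2}: no divisor's leading term divides it; move 2a^{2} to the remainder.
  leading term ab^{2}: subtract (2)·f_2 from 2ab^{2} + 2ab - 2a - 2b + 2 → 2ab - a + 2b + 2
  leading term ab: no divisor's leading term divides it; move 2ab to the remainder.
  leading term a: no divisor's leading term divides it; move -a to the remainder.
  leading term b: no divisor's leading term divides it; move 2b to the remainder.
  leading term 1: no divisor's leading term divides it; move 2 to the remainder.
  remainder 2a^{2} + 2ab - a + 2b + 2 ≠ 0; add g_3 = 2a^{2} + 2ab - a + 2b + 2 to the basis.

S(f_1,g_3): lcm = a^{2}b. S = a^{2} - ab^{2} + 2a - b^{2} - b - 2.
  leading term a^{2}: subtract (-2)·g_3 from a^{2} - ab^{2} + 2a - b^{2} - b - 2 → -ab^{2} - ab - b^{2} - 2b + 2
  leading term ab^{2}: subtract (-1)·f_2 from -ab^{2} - ab - b^{2} - 2b + 2 → -ab + 2a - b^{2} + b + 2
  leading term ab: no divisor's leading term divides it; move -ab to the remainder.
  leading term a: no divisor's leading term divides it; move 2a to the remainder.
  leading term b^{2}: no divisor's leading term divides it; move -b^{2} to the remainder.
  leading term b: no divisor's leading term divides it; move b to the remainder.
  leading term 1: no divisor's leading term divides it; move 2 to the remainder.
  remainder -ab + 2a - b^{2} + b + 2 ≠ 0; add g_4 = -ab + 2a - b^{2} + b + 2 to the basis.

S(f_2,g_3): lcm = a^{2}b^{2}. S = 2a^{2} - ab^{3} - 2ab^{2} - 2ab - b^{3} - b^{2}.
  leading term a^{2}: subtract (1)·g_3 from 2a^{2} - ab^{3} - 2ab^{2} - 2ab - b^{3} - b^{2} → -ab^{3} - 2ab^{2} + ab + a - b^{3} - b^{2} - 2b - 2
  leading term ab^{3}: subtract (-b)·f_2 from -ab^{3} - 2ab^{2} + ab + a - b^{3} - b^{2} - 2b - 2 → -2ab^{2} - 2ab + a - b^{3} + 2b^{2} - 2b - 2
  leading term ab^{2}: subtract (-2)·f_2 from -2ab^{2} - 2ab + a - b^{3} + 2b^{2} - 2b - 2 → -2ab - b^{3} + 2b^{2} - b - 2
  leading term ab: subtract (2)·g_4 from -2ab - b^{3} + 2b^{2} - b - 2 → a - b^{3} - b^{2} + 2b - 1
  leading term a: no divisor's leading term divides it; move a to the remainder.
  leading term b^{3}: no divisor's leading term divides it; move -b^{3} to the remainder.
  leading term b^{2}: no divisor's leading term divides it; move -b^{2} to the remainder.
  leading term b: no divisor's leading term divides it; move 2b to the remainder.
  leading term 1: no divisor's leading term divides it; move -1 to the remainder.
  remainder a - b^{3} - b^{2} + 2b - 1 ≠ 0; add g_5 = a - b^{3} - b^{2} + 2b - 1 to the basis.

S(f_2,g_5): lcm = ab^{2}. S = 2a + b^{5} + b^{4} - 2b^{3} + b^{2} - 2b.
  leading term a: subtract (2)·g_5 from 2a + b^{5} + b^{4} - 2b^{3} + b^{2} - 2b → b^{5} + b^{4} - 2b^{2} - b + 2
  leading term b^{5}: no divisor's leading term divides it; move b^{5} to the remainder.
  leading term b^{4}: no divisor's leading term divides it; move b^{4} to the remainder.
  leading term b^{2}: no divisor's leading term divides it; move -2b^{2} to the remainder.
  leading term b: no divisor's leading term divides it; move -b to the remainder.
  leading term 1: no divisor's leading term divides it; move 2 to the remainder.
  remainder b^{5} + b^{4} - 2b^{2} - b + 2 ≠ 0; add g_6 = b^{5} + b^{4} - 2b^{2} - b + 2 to the basis.

S(g_4,g_5): lcm = ab. S = -2a + b^{4} + b^{3} - b^{2} - 2.
  leading term a: subtract (-2)·g_5 from -2a + b^{4} + b^{3} - b^{2} - 2 → b^{4} - b^{3} + 2b^{2} - b + 1
  leading term b^{4}: no divisor's leading term divides it; move b^{4} to the remainder.
  leading term b^{3}: no divisor's leading term divides it; move -b^{3} to the remainder.
  leading term b^{2}: no divisor's leading term divides it; move 2b^{2} to the remainder.
  leading term b: no divisor's leading term divides it; move -b to the remainder.
  leading term 1: no divisor's leading term divides it; move 1 to the remainder.
  remainder b^{4} - b^{3} + 2b^{2} - b + 1 ≠ 0; add g_7 = b^{4} - b^{3} + 2b^{2} - b + 1 to the basis.

The other S-polynomials (S(f_1,g_4), S(f_2,g_4), S(g_3,g_4), S(f_1,g_5), S(g_3,g_5), S(f_1,g_6), S(f_2,g_6), S(g_3,g_6), S(g_4,g_6), S(g_5,g_6), S(f_1,g_7), S(f_2,g_7), S(g_3,g_7), S(g_4,g_7), S(g_5,g_7), S(g_6,g_7)) all reduce to 0 modulo the current basis, so we have a Gröbner basis.
Inter-reduce: drop elements whose leading term is divisible by another's, tail-reduce, and make monic.

G = {a - b^{3} - b^{2} + 2b - 1, b^{4} - b^{3} + 2b^{2} - b + 1}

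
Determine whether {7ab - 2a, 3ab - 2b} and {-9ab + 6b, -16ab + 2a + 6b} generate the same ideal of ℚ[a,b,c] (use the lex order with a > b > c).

Two ideals are equal iff their reduced Gröbner bases coincide (the reduced basis is unique for a fixed ordering).
Buchberger on the first generating set:
f_1 = 7ab - 2a, LT = ab.
f_2 = 3ab - 2b, LT = ab.

S(f_1,f_2): lcm = ab. S = -2/7a + ⅔b.
  reduce S modulo (f_1, f_2):
  remainder -2/7a + ⅔b ≠ 0; add g_3 = -2/7a + ⅔b to the basis.

S(f_1,g_3): lcm = ab. S = -2/7a + 7/3b².
  reduce S modulo (f_1, f_2, g_3):
  remainder 7/3b² - ⅔b ≠ 0; add g_4 = 7/3b² - ⅔b to the basis.

The other S-polynomials (S(f_2,g_3), S(f_1,g_4), S(f_2,g_4), S(g_3,g_4)) all reduce to 0 modulo the current basis, so we have a Gröbner basis.
Inter-reduce: drop elements whose leading term is divisible by another's, tail-reduce, and make monic.
Reduced Gröbner basis: {a - 7/3b, b² - 2/7b}.

Buchberger on the second generating set:
h_1 = -9ab + 6b, LT = ab.
h_2 = -16ab + 2a + 6b, LT = ab.

S(h_1,h_2): lcm = ab. S = ⅛a - 7/24b.
  reduce S modulo (h_1, h_2):
  remainder ⅛a - 7/24b ≠ 0; add k_3 = ⅛a - 7/24b to the basis.

S(h_1,k_3): lcm = ab. S = 7/3b² - ⅔b.
  reduce S modulo (h_1, h_2, k_3):
  remainder 7/3b² - ⅔b ≠ 0; add k_4 = 7/3b² - ⅔b to the basis.

The other S-polynomials (S(h_2,k_3), S(h_1,k_4), S(h_2,k_4), S(k_3,k_4)) all reduce to 0 modulo the current basis, so we have a Gröbner basis.
Inter-reduce: drop elements whose leading term is divisible by another's, tail-reduce, and make monic.
Reduced Gröbner basis: {a - 7/3b, b² - 2/7b}.

These coincide, so the ideals are equal.

Yes, the ideals are equal.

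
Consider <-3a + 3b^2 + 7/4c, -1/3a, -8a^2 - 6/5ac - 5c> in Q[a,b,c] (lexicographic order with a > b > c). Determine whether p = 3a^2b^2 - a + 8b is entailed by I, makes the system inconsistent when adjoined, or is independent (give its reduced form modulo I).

First compute the reduced Gröbner basis of I by Buchberger's algorithm.
f_1 = -3a + 3b^2 + 7/4c, LT = a.
f_2 = -1/3a, LT = a.
f_3 = -8a^2 - 6/5ac - 5c, LT = a^2.

S(f_1,f_2): lcm = a. S = -b^2 - 7/12c.
  leading term b^2: no divisor's leading term divides it; move -b^2 to the remainder.
  leading term c: no divisor's leading term divides it; move -7/12c to the remainder.
  remainder -b^2 - 7/12c ≠ 0; add h_4 = -b^2 - 7/12c to the basis.

S(f_1,f_3): lcm = a^2. S = -ab^2 - 11/15ac - 5/8c.
  leading term ab^2: subtract (1/3b^2)·f_1 from -ab^2 - 11/15ac - 5/8c → -11/15ac - b^4 - 7/12b^2c - 5/8c
  leading term ac: subtract (11/45c)·f_1 from -11/15ac - b^4 - 7/12b^2c - 5/8c → -b^4 - 79/60b^2c - 77/180c^2 - 5/8c
  leading term b^4: subtract (b^2)·h_4 from -b^4 - 79/60b^2c - 77/180c^2 - 5/8c → -11/15b^2c - 77/180c^2 - 5/8c
  leading term b^2c: subtract (11/15c)·h_4 from -11/15b^2c - 77/180c^2 - 5/8c → -5/8c
  leading term c: no divisor's leading term divides it; move -5/8c to the remainder.
  remainder -5/8c ≠ 0; add h_5 = -5/8c to the basis.

The other S-polynomials (S(f_2,f_3), S(f_1,h_4), S(f_2,h_4), S(f_3,h_4), S(f_1,h_5), S(f_2,h_5), S(f_3,h_5), S(h_4,h_5)) all reduce to 0 modulo the current basis, so we have a Gröbner basis.
Inter-reduce: drop elements whose leading term is divisible by another's, tail-reduce, and make monic.
Reduced Gröbner basis: {a, b^2, c}.
Label its elements g_1 = a, g_2 = b^2, g_3 = c.

Reduce p = 3a^2b^2 - a + 8b modulo G:
  leading term a^2b^2: subtract (3ab^2)·g_1 from 3a^2b^2 - a + 8b → -a + 8b
  leading term a: subtract (-1)·g_1 from -a + 8b → 8b
  leading term b: no divisor's leading term divides it; move 8b to the remainder.
  normal form = 8b.
The normal form is nonzero, so p ∉ I. Since p minus its normal form lies in I, I + (p) = I + (r) where r = 8b; decide whether this ideal is the whole ring.
Run Buchberger on G together with r (pairs among the g_i already reduce to 0 since G is a Gröbner basis):
g_1 = a, LT = a.
g_2 = b^2, LT = b^2.
g_3 = c, LT = c.
r = 8b, LT = b.

The S-polynomials (S(g_1,g_2), S(g_1,g_3), S(g_1,r), S(g_2,g_3), S(g_2,r), S(g_3,r)) all reduce to 0 modulo the current basis, so we have a Gröbner basis.
Inter-reduce: drop elements whose leading term is divisible by another's, tail-reduce, and make monic.
Reduced Gröbner basis: {a, b, c}.
The reduced Gröbner basis of I + (p) is {a, b, c} ≠ {1}, a proper ideal, so the enlarged system stays consistent: p is independent of I, with normal form 8b.

3a^2b^2 - a + 8b is independent of I; its normal form modulo I is 8b.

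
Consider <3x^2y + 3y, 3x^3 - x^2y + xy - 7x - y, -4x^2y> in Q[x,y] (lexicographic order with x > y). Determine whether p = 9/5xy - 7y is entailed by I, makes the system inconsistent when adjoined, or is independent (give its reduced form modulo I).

9/5xy - 7y lies in I (it reduces to 0).

First compute the reduced Gröbner basis of I by Buchberger's algorithm.
f_1 = 3x^2y + 3y, LT = x^2y.
f_2 = 3x^3 - x^2y + xy - 7x - y, LT = x^3.
f_3 = -4x^2y, LT = x^2y.

S(f_1,f_2): lcm = x^3y. S = 1/3x^2y^2 - 1/3xy^2 + 10/3xy + 1/3y^2.
  leading term x^2y^2: subtract (1/9y)·f_1 from 1/3x^2y^2 - 1/3xy^2 + 10/3xy + 1/3y^2 → -1/3xy^2 + 10/3xy
  leading term xy^2: no divisor's leading term divides it; move -1/3xy^2 to the remainder.
  leading term xy: no divisor's leading term divides it; move 10/3xy to the remainder.
  remainder -1/3xy^2 + 10/3xy ≠ 0; add h_4 = -1/3xy^2 + 10/3xy to the basis.

S(f_1,f_3): lcm = x^2y. S = y.
  leading term y: no divisor's leading term divides it; move y to the remainder.
  remainder y ≠ 0; add h_5 = y to the basis.

The other S-polynomials (S(f_2,f_3), S(f_1,h_4), S(f_2,h_4), S(f_3,h_4), S(f_1,h_5), S(f_2,h_5), S(f_3,h_5), S(h_4,h_5)) all reduce to 0 modulo the current basis, so we have a Gröbner basis.
Inter-reduce: drop elements whose leading term is divisible by another's, tail-reduce, and make monic.
Reduced Gröbner basis: {x^3 - 7/3x, y}.
Label its elements g_1 = x^3 - 7/3x, g_2 = y.

Reduce p = 9/5xy - 7y modulo G:
  leading term xy: subtract (9/5x)·g_2 from 9/5xy - 7y → -7y
  leading term y: subtract (-7)·g_2 from -7y → 0
  normal form = 0.
Since the normal form is 0, p ∈ I.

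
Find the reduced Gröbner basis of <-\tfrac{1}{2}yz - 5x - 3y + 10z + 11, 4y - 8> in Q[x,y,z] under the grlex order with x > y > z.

G = {x - \tfrac{9}{5}z - 1, y - 2}

f_1 = -\tfrac{1}{2}yz - 5x - 3y + 10z + 11, LT = yz.
f_2 = 4y - 8, LT = y.

S(f_1,f_2): lcm = yz. S = 10x + 6y - 18z - 22.
  leading term x: no divisor's leading term divides it; move 10x to the remainder.
  leading term y: subtract (\tfrac{3}{2})·f_2 from 6y - 18z - 22 → -18z - 10
  leading term z: no divisor's leading term divides it; move -18z to the remainder.
  leading term 1: no divisor's leading term divides it; move -10 to the remainder.
  remainder 10x - 18z - 10 ≠ 0; add g_3 = 10x - 18z - 10 to the basis.

S(f_1,g_3): leading monomials are coprime, so the S-polynomial reduces to 0 (Buchberger's first criterion).
S(f_2,g_3): leading monomials are coprime, so the S-polynomial reduces to 0 (Buchberger's first criterion).
Every S-polynomial of the final basis reduces to 0, so we have a Gröbner basis.
Inter-reduce: drop elements whose leading term is divisible by another's, tail-reduce, and make monic.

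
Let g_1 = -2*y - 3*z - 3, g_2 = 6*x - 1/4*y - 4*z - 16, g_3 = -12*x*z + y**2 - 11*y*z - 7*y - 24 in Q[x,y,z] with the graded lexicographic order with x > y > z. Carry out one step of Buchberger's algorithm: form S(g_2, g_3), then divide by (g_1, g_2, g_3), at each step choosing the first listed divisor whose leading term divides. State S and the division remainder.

lcm(LM(g_2), LM(g_3)) = x*z.
S = (lcm/LT(g_2))·g_2 − (lcm/LT(g_3))·g_3 = 1/12*y**2 - 23/24*y*z - 2/3*z**2 - 7/12*y - 8/3*z - 2.
Reduce S modulo (g_1, g_2, g_3) in that order:
  leading term y**2: subtract (-1/24*y)·g_1 from 1/12*y**2 - 23/24*y*z - 2/3*z**2 - 7/12*y - 8/3*z - 2 → -13/12*y*z - 2/3*z**2 - 17/24*y - 8/3*z - 2
  leading term y*z: subtract (13/24*z)·g_1 from -13/12*y*z - 2/3*z**2 - 17/24*y - 8/3*z - 2 → 23/24*z**2 - 17/24*y - 25/24*z - 2
  leading term z**2: no divisor's leading term divides it; move 23/24*z**2 to the remainder.
  leading term y: subtract (17/48)·g_1 from -17/24*y - 25/24*z - 2 → 1/48*z - 15/16
  leading term z: no divisor's leading term divides it; move 1/48*z to the remainder.
  leading term 1: no divisor's leading term divides it; move -15/16 to the remainder.
The remainder 23/24*z**2 + 1/48*z - 15/16 is nonzero, so it would be added as the next basis element.

S(g_2, g_3) = 1/12*y**2 - 23/24*y*z - 2/3*z**2 - 7/12*y - 8/3*z - 2; remainder on division = 23/24*z**2 + 1/48*z - 15/16.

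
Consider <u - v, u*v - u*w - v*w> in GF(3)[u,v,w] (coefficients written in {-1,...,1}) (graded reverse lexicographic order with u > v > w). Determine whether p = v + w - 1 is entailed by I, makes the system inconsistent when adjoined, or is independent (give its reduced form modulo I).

First compute the reduced Gröbner basis of I by Buchberger's algorithm.
f_1 = u - v, LT = u.
f_2 = u*v - u*w - v*w, LT = u*v.

S(f_1,f_2): lcm = u*v. S = -v**2 + u*w + v*w.
  leading term v**2: no divisor's leading term divides it; move -v**2 to the remainder.
  leading term u*w: subtract (w)·f_1 from u*w + v*w → -v*w
  leading term v*w: no divisor's leading term divides it; move -v*w to the remainder.
  remainder -v**2 - v*w ≠ 0; add h_3 = -v**2 - v*w to the basis.

S(f_1,h_3): leading monomials are coprime, so the S-polynomial reduces to 0 (Buchberger's first criterion).
S(f_2,h_3): lcm = u*v**2. S = u*v*w - v**2*w.
  leading term u*v*w: subtract (v*w)·f_1 from u*v*w - v**2*w → 0
  remainder 0.

Every S-polynomial of the final basis reduces to 0, so we have a Gröbner basis.
Inter-reduce: drop elements whose leading term is divisible by another's, tail-reduce, and make monic.
Reduced Gröbner basis: {v**2 + v*w, u - v}.
Label its elements g_1 = v**2 + v*w, g_2 = u - v.

Reduce p = v + w - 1 modulo G:
  leading term v: no divisor's leading term divides it; move v to the remainder.
  leading term w: no divisor's leading term divides it; move w to the remainder.
  leading term 1: no divisor's leading term divides it; move -1 to the remainder.
  normal form = v + w - 1.
The normal form is nonzero, so p ∉ I. Since p minus its normal form lies in I, I + (p) = I + (r) where r = v + w - 1; decide whether this ideal is the whole ring.
Run Buchberger on G together with r (pairs among the g_i already reduce to 0 since G is a Gröbner basis):
g_1 = v**2 + v*w, LT = v**2.
g_2 = u - v, LT = u.
r = v + w - 1, LT = v.

S(g_1,g_2): leading monomials are coprime, so the S-polynomial reduces to 0 (Buchberger's first criterion).
S(g_1,r): lcm = v**2. S = v.
  leading term v: subtract (1)·r from v → -w + 1
  leading term w: no divisor's leading term divides it; move -w to the remainder.
  leading term 1: no divisor's leading term divides it; move 1 to the remainder.
  remainder -w + 1 ≠ 0; add m_4 = -w + 1 to the basis.

S(g_2,r): leading monomials are coprime, so the S-polynomial reduces to 0 (Buchberger's first criterion).
S(g_1,m_4): leading monomials are coprime, so the S-polynomial reduces to 0 (Buchberger's first criterion).
S(g_2,m_4): leading monomials are coprime, so the S-polynomial reduces to 0 (Buchberger's first criterion).
S(r,m_4): leading monomials are coprime, so the S-polynomial reduces to 0 (Buchberger's first criterion).
Every S-polynomial of the final basis reduces to 0, so we have a Gröbner basis.
Inter-reduce: drop elements whose leading term is divisible by another's, tail-reduce, and make monic.
Reduced Gröbner basis: {u, v, w - 1}.
The reduced Gröbner basis of I + (p) is {u, v, w - 1} ≠ {1}, a proper ideal, so the enlarged system stays consistent: p is independent of I, with normal form v + w - 1.

v + w - 1 is independent of I; its normal form modulo I is v + w - 1.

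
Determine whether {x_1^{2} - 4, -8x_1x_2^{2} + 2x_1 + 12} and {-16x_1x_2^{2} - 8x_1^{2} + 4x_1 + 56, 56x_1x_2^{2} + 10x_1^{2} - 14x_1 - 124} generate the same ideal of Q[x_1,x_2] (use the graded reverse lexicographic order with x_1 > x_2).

Yes, the ideals are equal.

Since reduced Gröbner bases are canonical representatives of ideals under a given ordering, it suffices to compute and compare them.
Buchberger on the first generating set:
f_1 = x_1^{2} - 4, LT = x_1^{2}.
f_2 = -8x_1x_2^{2} + 2x_1 + 12, LT = x_1x_2^{2}.

S(f_1,f_2): lcm = x_1^{2}x_2^{2}. S = \tfrac{1}{4}x_1^{2} - 4x_2^{2} + \tfrac{3}{2}x_1.
  leading term x_1^{2}: subtract (\tfrac{1}{4})·f_1 from \tfrac{1}{4}x_1^{2} - 4x_2^{2} + \tfrac{3}{2}x_1 → -4x_2^{2} + \tfrac{3}{2}x_1 + 1
  leading term x_2^{2}: no divisor's leading term divides it; move -4x_2^{2} to the remainder.
  leading term x_1: no divisor's leading term divides it; move \tfrac{3}{2}x_1 to the remainder.
  leading term 1: no divisor's leading term divides it; move 1 to the remainder.
  remainder -4x_2^{2} + \tfrac{3}{2}x_1 + 1 ≠ 0; add g_3 = -4x_2^{2} + \tfrac{3}{2}x_1 + 1 to the basis.

S(f_1,g_3): leading monomials are coprime, so the S-polynomial reduces to 0 (Buchberger's first criterion).
S(f_2,g_3): lcm = x_1x_2^{2}. S = \tfrac{3}{8}x_1^{2} - \tfrac{3}{2}.
  leading term x_1^{2}: subtract (\tfrac{3}{8})·f_1 from \tfrac{3}{8}x_1^{2} - \tfrac{3}{2} → 0
  remainder 0.

Every S-polynomial of the final basis reduces to 0, so we have a Gröbner basis.
Inter-reduce: drop elements whose leading term is divisible by another's, tail-reduce, and make monic.
Reduced Gröbner basis: {x_1^{2} - 4, x_2^{2} - \tfrac{3}{8}x_1 - \tfrac{1}{4}}.

Buchberger on the second generating set:
h_1 = -16x_1x_2^{2} - 8x_1^{2} + 4x_1 + 56, LT = x_1x_2^{2}.
h_2 = 56x_1x_2^{2} + 10x_1^{2} - 14x_1 - 124, LT = x_1x_2^{2}.

S(h_1,h_2): lcm = x_1x_2^{2}. S = \tfrac{9}{28}x_1^{2} - \tfrac{9}{7}.
  leading term x_1^{2}: no divisor's leading term divides it; move \tfrac{9}{28}x_1^{2} to the remainder.
  leading term 1: no divisor's leading term divides it; move -\tfrac{9}{7} to the remainder.
  remainder \tfrac{9}{28}x_1^{2} - \tfrac{9}{7} ≠ 0; add k_3 = \tfrac{9}{28}x_1^{2} - \tfrac{9}{7} to the basis.

S(h_1,k_3): lcm = x_1^{2}x_2^{2}. S = \tfrac{1}{2}x_1^{3} - \tfrac{1}{4}x_1^{2} + 4x_2^{2} - \tfrac{7}{2}x_1.
  leading term x_1^{3}: subtract (\tfrac{14}{9}x_1)·k_3 from \tfrac{1}{2}x_1^{3} - \tfrac{1}{4}x_1^{2} + 4x_2^{2} - \tfrac{7}{2}x_1 → -\tfrac{1}{4}x_1^{2} + 4x_2^{2} - \tfrac{3}{2}x_1
  leading term x_1^{2}: subtract (-\tfrac{7}{9})·k_3 from -\tfrac{1}{4}x_1^{2} + 4x_2^{2} - \tfrac{3}{2}x_1 → 4x_2^{2} - \tfrac{3}{2}x_1 - 1
  leading term x_2^{2}: no divisor's leading term divides it; move 4x_2^{2} to the remainder.
  leading term x_1: no divisor's leading term divides it; move -\tfrac{3}{2}x_1 to the remainder.
  leading term 1: no divisor's leading term divides it; move -1 to the remainder.
  remainder 4x_2^{2} - \tfrac{3}{2}x_1 - 1 ≠ 0; add k_4 = 4x_2^{2} - \tfrac{3}{2}x_1 - 1 to the basis.

S(h_2,k_3): lcm = x_1^{2}x_2^{2}. S = \tfrac{5}{28}x_1^{3} - \tfrac{1}{4}x_1^{2} + 4x_2^{2} - \tfrac{31}{14}x_1.
  leading term x_1^{3}: subtract (\tfrac{5}{9}x_1)·k_3 from \tfrac{5}{28}x_1^{3} - \tfrac{1}{4}x_1^{2} + 4x_2^{2} - \tfrac{31}{14}x_1 → -\tfrac{1}{4}x_1^{2} + 4x_2^{2} - \tfrac{3}{2}x_1
  leading term x_1^{2}: subtract (-\tfrac{7}{9})·k_3 from -\tfrac{1}{4}x_1^{2} + 4x_2^{2} - \tfrac{3}{2}x_1 → 4x_2^{2} - \tfrac{3}{2}x_1 - 1
  leading term x_2^{2}: subtract (1)·k_4 from 4x_2^{2} - \tfrac{3}{2}x_1 - 1 → 0
  remainder 0.

S(h_1,k_4): lcm = x_1x_2^{2}. S = \tfrac{7}{8}x_1^{2} - \tfrac{7}{2}.
  leading term x_1^{2}: subtract (\tfrac{49}{18})·k_3 from \tfrac{7}{8}x_1^{2} - \tfrac{7}{2} → 0
  remainder 0.

S(h_2,k_4): lcm = x_1x_2^{2}. S = \tfrac{31}{56}x_1^{2} - \tfrac{31}{14}.
  leading term x_1^{2}: subtract (\tfrac{31}{18})·k_3 from \tfrac{31}{56}x_1^{2} - \tfrac{31}{14} → 0
  remainder 0.

S(k_3,k_4): leading monomials are coprime, so the S-polynomial reduces to 0 (Buchberger's first criterion).
Every S-polynomial of the final basis reduces to 0, so we have a Gröbner basis.
Inter-reduce: drop elements whose leading term is divisible by another's, tail-reduce, and make monic.
Reduced Gröbner basis: {x_1^{2} - 4, x_2^{2} - \tfrac{3}{8}x_1 - \tfrac{1}{4}}.

These coincide, so the ideals are equal.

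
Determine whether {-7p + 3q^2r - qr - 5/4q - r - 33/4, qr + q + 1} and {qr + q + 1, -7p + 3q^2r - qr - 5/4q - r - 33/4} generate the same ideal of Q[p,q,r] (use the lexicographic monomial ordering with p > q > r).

Yes, the ideals are equal.

Equality of ideals is decidable: compute both reduced Gröbner bases (unique for the ordering) and check whether they agree.
Buchberger on the first generating set:
f_1 = -7p + 3q^2r - qr - 5/4q - r - 33/4, LT = p.
f_2 = qr + q + 1, LT = qr.

The S-polynomials (S(f_1,f_2)) all reduce to 0 modulo the current basis, so we have a Gröbner basis.
Inter-reduce: drop elements whose leading term is divisible by another's, tail-reduce, and make monic.
Reduced Gröbner basis: {p + 3/7q^2 + 13/28q + 1/7r + 29/28, qr + q + 1}.

Buchberger on the second generating set:
h_1 = qr + q + 1, LT = qr.
h_2 = -7p + 3q^2r - qr - 5/4q - r - 33/4, LT = p.

The S-polynomials (S(h_1,h_2)) all reduce to 0 modulo the current basis, so we have a Gröbner basis.
Inter-reduce: drop elements whose leading term is divisible by another's, tail-reduce, and make monic.
Reduced Gröbner basis: {p + 3/7q^2 + 13/28q + 1/7r + 29/28, qr + q + 1}.

These coincide, so the ideals are equal.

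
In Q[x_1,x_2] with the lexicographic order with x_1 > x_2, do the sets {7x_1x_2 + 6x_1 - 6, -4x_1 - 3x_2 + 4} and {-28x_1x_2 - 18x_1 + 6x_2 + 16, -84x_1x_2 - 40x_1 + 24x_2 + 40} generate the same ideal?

No, the ideals differ.

Two ideals are equal iff their reduced Gröbner bases coincide (the reduced basis is unique for a fixed ordering).
Buchberger on the first generating set:
f_1 = 7x_1x_2 + 6x_1 - 6, LT = x_1x_2.
f_2 = -4x_1 - 3x_2 + 4, LT = x_1.

S(f_1,f_2): lcm = x_1x_2. S = 6/7x_1 - 3/4x_2^2 + x_2 - 6/7.
  leading term x_1: subtract (-3/14)·f_2 from 6/7x_1 - 3/4x_2^2 + x_2 - 6/7 → -3/4x_2^2 + 5/14x_2
  leading term x_2^2: no divisor's leading term divides it; move -3/4x_2^2 to the remainder.
  leading term x_2: no divisor's leading term divides it; move 5/14x_2 to the remainder.
  remainder -3/4x_2^2 + 5/14x_2 ≠ 0; add g_3 = -3/4x_2^2 + 5/14x_2 to the basis.

S(f_1,g_3): lcm = x_1x_2^2. S = 4/3x_1x_2 - 6/7x_2.
  leading term x_1x_2: subtract (4/21)·f_1 from 4/3x_1x_2 - 6/7x_2 → -8/7x_1 - 6/7x_2 + 8/7
  leading term x_1: subtract (2/7)·f_2 from -8/7x_1 - 6/7x_2 + 8/7 → 0
  remainder 0.

S(f_2,g_3): leading monomials are coprime, so the S-polynomial reduces to 0 (Buchberger's first criterion).
Every S-polynomial of the final basis reduces to 0, so we have a Gröbner basis.
Inter-reduce: drop elements whose leading term is divisible by another's, tail-reduce, and make monic.
Reduced Gröbner basis: {x_1 + 3/4x_2 - 1, x_2^2 - 10/21x_2}.

Buchberger on the second generating set:
h_1 = -28x_1x_2 - 18x_1 + 6x_2 + 16, LT = x_1x_2.
h_2 = -84x_1x_2 - 40x_1 + 24x_2 + 40, LT = x_1x_2.

S(h_1,h_2): lcm = x_1x_2. S = 1/6x_1 + 1/14x_2 - 2/21.
  leading term x_1: no divisor's leading term divides it; move 1/6x_1 to the remainder.
  leading term x_2: no divisor's leading term divides it; move 1/14x_2 to the remainder.
  leading term 1: no divisor's leading term divides it; move -2/21 to the remainder.
  remainder 1/6x_1 + 1/14x_2 - 2/21 ≠ 0; add k_3 = 1/6x_1 + 1/14x_2 - 2/21 to the basis.

S(h_1,k_3): lcm = x_1x_2. S = 9/14x_1 - 3/7x_2^2 + 5/14x_2 - 4/7.
  leading term x_1: subtract (27/7)·k_3 from 9/14x_1 - 3/7x_2^2 + 5/14x_2 - 4/7 → -3/7x_2^2 + 4/49x_2 - 10/49
  leading term x_2^2: no divisor's leading term divides it; move -3/7x_2^2 to the remainder.
  leading term x_2: no divisor's leading term divides it; move 4/49x_2 to the remainder.
  leading term 1: no divisor's leading term divides it; move -10/49 to the remainder.
  remainder -3/7x_2^2 + 4/49x_2 - 10/49 ≠ 0; add k_4 = -3/7x_2^2 + 4/49x_2 - 10/49 to the basis.

S(h_2,k_3): lcm = x_1x_2. S = 10/21x_1 - 3/7x_2^2 + 2/7x_2 - 10/21.
  leading term x_1: subtract (20/7)·k_3 from 10/21x_1 - 3/7x_2^2 + 2/7x_2 - 10/21 → -3/7x_2^2 + 4/49x_2 - 10/49
  leading term x_2^2: subtract (1)·k_4 from -3/7x_2^2 + 4/49x_2 - 10/49 → 0
  remainder 0.

S(h_1,k_4): lcm = x_1x_2^2. S = 5/6x_1x_2 - 10/21x_1 - 3/14x_2^2 - 4/7x_2.
  leading term x_1x_2: subtract (-5/168)·h_1 from 5/6x_1x_2 - 10/21x_1 - 3/14x_2^2 - 4/7x_2 → -85/84x_1 - 3/14x_2^2 - 11/28x_2 + 10/21
  leading term x_1: subtract (-85/14)·k_3 from -85/84x_1 - 3/14x_2^2 - 11/28x_2 + 10/21 → -3/14x_2^2 + 2/49x_2 - 5/49
  leading term x_2^2: subtract (1/2)·k_4 from -3/14x_2^2 + 2/49x_2 - 5/49 → 0
  remainder 0.

S(h_2,k_4): lcm = x_1x_2^2. S = 2/3x_1x_2 - 10/21x_1 - 2/7x_2^2 - 10/21x_2.
  leading term x_1x_2: subtract (-1/42)·h_1 from 2/3x_1x_2 - 10/21x_1 - 2/7x_2^2 - 10/21x_2 → -19/21x_1 - 2/7x_2^2 - 1/3x_2 + 8/21
  leading term x_1: subtract (-38/7)·k_3 from -19/21x_1 - 2/7x_2^2 - 1/3x_2 + 8/21 → -2/7x_2^2 + 8/147x_2 - 20/147
  leading term x_2^2: subtract (2/3)·k_4 from -2/7x_2^2 + 8/147x_2 - 20/147 → 0
  remainder 0.

S(k_3,k_4): leading monomials are coprime, so the S-polynomial reduces to 0 (Buchberger's first criterion).
Every S-polynomial of the final basis reduces to 0, so we have a Gröbner basis.
Inter-reduce: drop elements whose leading term is divisible by another's, tail-reduce, and make monic.
Reduced Gröbner basis: {x_1 + 3/7x_2 - 4/7, x_2^2 - 4/21x_2 + 10/21}.

These differ, so the ideals are not equal.
The same test decides containment: I ⊆ J iff every generator of I reduces to 0 modulo a Gröbner basis of J.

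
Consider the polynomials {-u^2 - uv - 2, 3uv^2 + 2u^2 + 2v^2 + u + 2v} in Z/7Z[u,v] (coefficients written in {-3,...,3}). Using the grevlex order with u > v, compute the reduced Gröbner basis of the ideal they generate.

G = {uv^2 - 3uv + 3v^2 - 2u + 3v + 1, v^3 - 3uv + 2v^2 - 3v - 2, u^2 + uv + 2}

f_1 = -u^2 - uv - 2, LT = u^2.
f_2 = 3uv^2 + 2u^2 + 2v^2 + u + 2v, LT = uv^2.

S(f_1,f_2): lcm = u^2v^2. S = uv^3 - 3u^3 - 3uv^2 + 2u^2 - 3uv + 2v^2.
  leading term uv^3: subtract (-2v)·f_2 from uv^3 - 3u^3 - 3uv^2 + 2u^2 - 3uv + 2v^2 → -3u^3 - 3u^2v - 3uv^2 - 3v^3 + 2u^2 - uv - v^2
  leading term u^3: subtract (3u)·f_1 from -3u^3 - 3u^2v - 3uv^2 - 3v^3 + 2u^2 - uv - v^2 → -3uv^2 - 3v^3 + 2u^2 - uv - v^2 - u
  leading term uv^2: subtract (-1)·f_2 from -3uv^2 - 3v^3 + 2u^2 - uv - v^2 - u → -3v^3 - 3u^2 - uv + v^2 + 2v
  leading term v^3: no divisor's leading term divides it; move -3v^3 to the remainder.
  leading term u^2: subtract (3)·f_1 from -3u^2 - uv + v^2 + 2v → 2uv + v^2 + 2v - 1
  leading term uv: no divisor's leading term divides it; move 2uv to the remainder.
  leading term v^2: no divisor's leading term divides it; move v^2 to the remainder.
  leading term v: no divisor's leading term divides it; move 2v to the remainder.
  leading term 1: no divisor's leading term divides it; move -1 to the remainder.
  remainder -3v^3 + 2uv + v^2 + 2v - 1 ≠ 0; add g_3 = -3v^3 + 2uv + v^2 + 2v - 1 to the basis.

The other S-polynomials (S(f_1,g_3), S(f_2,g_3)) all reduce to 0 modulo the current basis, so we have a Gröbner basis.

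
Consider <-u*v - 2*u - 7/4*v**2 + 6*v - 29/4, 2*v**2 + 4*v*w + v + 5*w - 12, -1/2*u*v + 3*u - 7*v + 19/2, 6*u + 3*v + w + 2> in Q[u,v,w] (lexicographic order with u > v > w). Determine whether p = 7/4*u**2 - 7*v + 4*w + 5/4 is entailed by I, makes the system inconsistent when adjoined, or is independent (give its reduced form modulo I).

7/4*u**2 - 7*v + 4*w + 5/4 lies in I (it reduces to 0).

First compute the reduced Gröbner basis of I by Buchberger's algorithm.
f_1 = -u*v - 2*u - 7/4*v**2 + 6*v - 29/4, LT = u*v.
f_2 = 2*v**2 + 4*v*w + v + 5*w - 12, LT = v**2.
f_3 = -1/2*u*v + 3*u - 7*v + 19/2, LT = u*v.
f_4 = 6*u + 3*v + w + 2, LT = u.

S(f_1,f_2): lcm = u*v**2. S = -2*u*v*w + 3/2*u*v - 5/2*u*w + 6*u + 7/4*v**3 - 6*v**2 + 29/4*v.
  leading term u*v*w: subtract (2*w)·f_1 from -2*u*v*w + 3/2*u*v - 5/2*u*w + 6*u + 7/4*v**3 - 6*v**2 + 29/4*v → 3/2*u*v + 3/2*u*w + 6*u + 7/4*v**3 + 7/2*v**2*w - 6*v**2 - 12*v*w + 29/4*v + 29/2*w
  leading term u*v: subtract (-3/2)·f_1 from 3/2*u*v + 3/2*u*w + 6*u + 7/4*v**3 + 7/2*v**2*w - 6*v**2 - 12*v*w + 29/4*v + 29/2*w → 3/2*u*w + 3*u + 7/4*v**3 + 7/2*v**2*w - 69/8*v**2 - 12*v*w + 65/4*v + 29/2*w - 87/8
  leading term u*w: subtract (1/4*w)·f_4 from 3/2*u*w + 3*u + 7/4*v**3 + 7/2*v**2*w - 69/8*v**2 - 12*v*w + 65/4*v + 29/2*w - 87/8 → 3*u + 7/4*v**3 + 7/2*v**2*w - 69/8*v**2 - 51/4*v*w + 65/4*v - 1/4*w**2 + 14*w - 87/8
  leading term u: subtract (1/2)·f_4 from 3*u + 7/4*v**3 + 7/2*v**2*w - 69/8*v**2 - 51/4*v*w + 65/4*v - 1/4*w**2 + 14*w - 87/8 → 7/4*v**3 + 7/2*v**2*w - 69/8*v**2 - 51/4*v*w + 59/4*v - 1/4*w**2 + 27/2*w - 95/8
  leading term v**3: subtract (7/8*v)·f_2 from 7/4*v**3 + 7/2*v**2*w - 69/8*v**2 - 51/4*v*w + 59/4*v - 1/4*w**2 + 27/2*w - 95/8 → -19/2*v**2 - 137/8*v*w + 101/4*v - 1/4*w**2 + 27/2*w - 95/8
  leading term v**2: subtract (-19/4)·f_2 from -19/2*v**2 - 137/8*v*w + 101/4*v - 1/4*w**2 + 27/2*w - 95/8 → 15/8*v*w + 30*v - 1/4*w**2 + 149/4*w - 551/8
  leading term v*w: no divisor's leading term divides it; move 15/8*v*w to the remainder.
  leading term v: no divisor's leading term divides it; move 30*v to the remainder.
  leading term w**2: no divisor's leading term divides it; move -1/4*w**2 to the remainder.
  leading term w: no divisor's leading term divides it; move 149/4*w to the remainder.
  leading term 1: no divisor's leading term divides it; move -551/8 to the remainder.
  remainder 15/8*v*w + 30*v - 1/4*w**2 + 149/4*w - 551/8 ≠ 0; add h_5 = 15/8*v*w + 30*v - 1/4*w**2 + 149/4*w - 551/8 to the basis.

S(f_1,f_3): lcm = u*v. S = 8*u + 7/4*v**2 - 20*v + 105/4.
  leading term u: subtract (4/3)·f_4 from 8*u + 7/4*v**2 - 20*v + 105/4 → 7/4*v**2 - 24*v - 4/3*w + 283/12
  leading term v**2: subtract (7/8)·f_2 from 7/4*v**2 - 24*v - 4/3*w + 283/12 → -7/2*v*w - 199/8*v - 137/24*w + 409/12
  leading term v*w: subtract (-28/15)·h_5 from -7/2*v*w - 199/8*v - 137/24*w + 409/12 → 249/8*v - 7/15*w**2 + 2553/40*w - 5669/60
  leading term v: no divisor's leading term divides it; move 249/8*v to the remainder.
  leading term w**2: no divisor's leading term divides it; move -7/15*w**2 to the remainder.
  leading term w: no divisor's leading term divides it; move 2553/40*w to the remainder.
  leading term 1: no divisor's leading term divides it; move -5669/60 to the remainder.
  remainder 249/8*v - 7/15*w**2 + 2553/40*w - 5669/60 ≠ 0; add h_6 = 249/8*v - 7/15*w**2 + 2553/40*w - 5669/60 to the basis.

S(f_1,f_4): lcm = u*v. S = 2*u + 5/4*v**2 - 1/6*v*w - 19/3*v + 29/4.
  leading term u: subtract (1/3)·f_4 from 2*u + 5/4*v**2 - 1/6*v*w - 19/3*v + 29/4 → 5/4*v**2 - 1/6*v*w - 22/3*v - 1/3*w + 79/12
  leading term v**2: subtract (5/8)·f_2 from 5/4*v**2 - 1/6*v*w - 22/3*v - 1/3*w + 79/12 → -8/3*v*w - 191/24*v - 83/24*w + 169/12
  leading term v*w: subtract (-64/45)·h_5 from -8/3*v*w - 191/24*v - 83/24*w + 169/12 → 833/24*v - 16/45*w**2 + 17827/360*w - 15097/180
  leading term v: subtract (833/747)·h_6 from 833/24*v - 16/45*w**2 + 17827/360*w - 15097/180 → 1847/11205*w**2 - 80876/3735*w + 240781/11205
  leading term w**2: no divisor's leading term divides it; move 1847/11205*w**2 to the remainder.
  leading term w: no divisor's leading term divides it; move -80876/3735*w to the remainder.
  leading term 1: no divisor's leading term divides it; move 240781/11205 to the remainder.
  remainder 1847/11205*w**2 - 80876/3735*w + 240781/11205 ≠ 0; add h_7 = 1847/11205*w**2 - 80876/3735*w + 240781/11205 to the basis.

S(f_2,f_3): lcm = u*v**2. S = 2*u*v*w + 13/2*u*v + 5/2*u*w - 6*u - 14*v**2 + 19*v.
  leading term u*v*w: subtract (-2*w)·f_1 from 2*u*v*w + 13/2*u*v + 5/2*u*w - 6*u - 14*v**2 + 19*v → 13/2*u*v - 3/2*u*w - 6*u - 7/2*v**2*w - 14*v**2 + 12*v*w + 19*v - 29/2*w
  leading term u*v: subtract (-13/2)·f_1 from 13/2*u*v - 3/2*u*w - 6*u - 7/2*v**2*w - 14*v**2 + 12*v*w + 19*v - 29/2*w → -3/2*u*w - 19*u - 7/2*v**2*w - 203/8*v**2 + 12*v*w + 58*v - 29/2*w - 377/8
  leading term u*w: subtract (-1/4*w)·f_4 from -3/2*u*w - 19*u - 7/2*v**2*w - 203/8*v**2 + 12*v*w + 58*v - 29/2*w - 377/8 → -19*u - 7/2*v**2*w - 203/8*v**2 + 51/4*v*w + 58*v + 1/4*w**2 - 14*w - 377/8
  leading term u: subtract (-19/6)·f_4 from -19*u - 7/2*v**2*w - 203/8*v**2 + 51/4*v*w + 58*v + 1/4*w**2 - 14*w - 377/8 → -7/2*v**2*w - 203/8*v**2 + 51/4*v*w + 135/2*v + 1/4*w**2 - 65/6*w - 979/24
  leading term v**2*w: subtract (-7/4*w)·f_2 from -7/2*v**2*w - 203/8*v**2 + 51/4*v*w + 135/2*v + 1/4*w**2 - 65/6*w - 979/24 → -203/8*v**2 + 7*v*w**2 + 29/2*v*w + 135/2*v + 9*w**2 - 191/6*w - 979/24
  leading term v**2: subtract (-203/16)·f_2 from -203/8*v**2 + 7*v*w**2 + 29/2*v*w + 135/2*v + 9*w**2 - 191/6*w - 979/24 → 7*v*w**2 + 261/4*v*w + 1283/16*v + 9*w**2 + 1517/48*w - 4633/24
  leading term v*w**2: subtract (56/15*w)·h_5 from 7*v*w**2 + 261/4*v*w + 1283/16*v + 9*w**2 + 1517/48*w - 4633/24 → -187/4*v*w + 1283/16*v + 14/15*w**3 - 1951/15*w**2 + 23099/80*w - 4633/24
  leading term v*w: subtract (-374/15)·h_5 from -187/4*v*w + 1283/16*v + 14/15*w**3 - 1951/15*w**2 + 23099/80*w - 4633/24 → 13251/16*v + 14/15*w**3 - 1363/10*w**2 + 292201/240*w - 76413/40
  leading term v: subtract (4417/166)·h_6 from 13251/16*v + 14/15*w**3 - 1363/10*w**2 + 292201/240*w - 76413/40 → 14/15*w**3 - 154234/1245*w**2 - 119714/249*w + 751642/1245
  leading term w**3: subtract (10458/1847*w)·h_7 from 14/15*w**3 - 154234/1245*w**2 - 119714/249*w + 751642/1245 → -2936462/2299515*w**2 - 461782104/766505*w + 751642/1245
  leading term w**2: subtract (-26428158/3411409)·h_7 from -2936462/2299515*w**2 - 461782104/766505*w + 751642/1245 → -2627471920/3411409*w + 2627471920/3411409
  leading term w: no divisor's leading term divides it; move -2627471920/3411409*w to the remainder.
  leading term 1: no divisor's leading term divides it; move 2627471920/3411409 to the remainder.
  remainder -2627471920/3411409*w + 2627471920/3411409 ≠ 0; add h_8 = -2627471920/3411409*w + 2627471920/3411409 to the basis.

The other S-polynomials (S(f_2,f_4), S(f_3,f_4), S(f_1,h_5), S(f_2,h_5), S(f_3,h_5), S(f_4,h_5), S(f_1,h_6), S(f_2,h_6), S(f_3,h_6), S(f_4,h_6), S(h_5,h_6), S(f_1,h_7), S(f_2,h_7), S(f_3,h_7), S(f_4,h_7), S(h_5,h_7), S(h_6,h_7), S(f_1,h_8), S(f_2,h_8), S(f_3,h_8), S(f_4,h_8), S(h_5,h_8), S(h_6,h_8), S(h_7,h_8)) all reduce to 0 modulo the current basis, so we have a Gröbner basis.
Inter-reduce: drop elements whose leading term is divisible by another's, tail-reduce, and make monic.
Reduced Gröbner basis: {u + 1, v - 1, w - 1}.
Label its elements g_1 = u + 1, g_2 = v - 1, g_3 = w - 1.

Reduce p = 7/4*u**2 - 7*v + 4*w + 5/4 modulo G:
  leading term u**2: subtract (7/4*u)·g_1 from 7/4*u**2 - 7*v + 4*w + 5/4 → -7/4*u - 7*v + 4*w + 5/4
  leading term u: subtract (-7/4)·g_1 from -7/4*u - 7*v + 4*w + 5/4 → -7*v + 4*w + 3
  leading term v: subtract (-7)·g_2 from -7*v + 4*w + 3 → 4*w - 4
  leading term w: subtract (4)·g_3 from 4*w - 4 → 0
  normal form = 0.
Since the normal form is 0, p ∈ I.

The remainder on division by a Gröbner basis is unique — it is the normal form.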